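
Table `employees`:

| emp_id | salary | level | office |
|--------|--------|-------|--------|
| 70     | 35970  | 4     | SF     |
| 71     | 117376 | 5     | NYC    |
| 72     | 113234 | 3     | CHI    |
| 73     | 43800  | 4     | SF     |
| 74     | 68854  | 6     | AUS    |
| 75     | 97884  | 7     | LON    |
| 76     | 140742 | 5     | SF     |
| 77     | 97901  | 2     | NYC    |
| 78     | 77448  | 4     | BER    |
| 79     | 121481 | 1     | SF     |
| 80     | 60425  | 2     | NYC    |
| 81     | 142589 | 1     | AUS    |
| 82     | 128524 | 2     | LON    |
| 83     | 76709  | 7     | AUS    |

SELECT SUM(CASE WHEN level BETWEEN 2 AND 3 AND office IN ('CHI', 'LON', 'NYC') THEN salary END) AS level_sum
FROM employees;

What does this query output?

400084

emp_id=70: ✗
emp_id=71: ✗
emp_id=72: ✓ → 113234
emp_id=73: ✗
emp_id=74: ✗
emp_id=75: ✗
emp_id=76: ✗
emp_id=77: ✓ → 97901
emp_id=78: ✗
emp_id=79: ✗
emp_id=80: ✓ → 60425
emp_id=81: ✗
emp_id=82: ✓ → 128524
emp_id=83: ✗
level_sum = 113234 + 97901 + 60425 + 128524 = 400084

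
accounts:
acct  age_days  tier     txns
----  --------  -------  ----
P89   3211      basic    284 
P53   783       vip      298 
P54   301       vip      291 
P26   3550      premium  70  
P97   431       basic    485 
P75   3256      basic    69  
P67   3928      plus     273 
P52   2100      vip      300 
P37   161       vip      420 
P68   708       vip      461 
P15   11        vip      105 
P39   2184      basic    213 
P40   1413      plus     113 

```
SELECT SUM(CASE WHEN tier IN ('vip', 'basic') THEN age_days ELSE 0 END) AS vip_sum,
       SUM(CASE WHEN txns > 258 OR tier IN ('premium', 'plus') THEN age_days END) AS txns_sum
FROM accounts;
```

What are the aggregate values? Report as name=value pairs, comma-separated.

[vip_sum: tier IN ('vip', 'basic')]
acct=P89: ✓ → 3211
acct=P53: ✓ → 783
acct=P54: ✓ → 301
acct=P26: ✗
acct=P97: ✓ → 431
acct=P75: ✓ → 3256
acct=P67: ✗
acct=P52: ✓ → 2100
acct=P37: ✓ → 161
acct=P68: ✓ → 708
acct=P15: ✓ → 11
acct=P39: ✓ → 2184
acct=P40: ✗
vip_sum = 3211 + 783 + 301 + 431 + 3256 + 2100 + 161 + 708 + 11 + 2184 = 13146
—
[txns_sum: txns > 258 OR tier IN ('premium', 'plus')]
acct=P89: ✓ → 3211
acct=P53: ✓ → 783
acct=P54: ✓ → 301
acct=P26: ✓ → 3550
acct=P97: ✓ → 431
acct=P75: ✗
acct=P67: ✓ → 3928
acct=P52: ✓ → 2100
acct=P37: ✓ → 161
acct=P68: ✓ → 708
acct=P15: ✗
acct=P39: ✗
acct=P40: ✓ → 1413
txns_sum = 3211 + 783 + 301 + 3550 + 431 + 3928 + 2100 + 161 + 708 + 1413 = 16586

vip_sum=13146, txns_sum=16586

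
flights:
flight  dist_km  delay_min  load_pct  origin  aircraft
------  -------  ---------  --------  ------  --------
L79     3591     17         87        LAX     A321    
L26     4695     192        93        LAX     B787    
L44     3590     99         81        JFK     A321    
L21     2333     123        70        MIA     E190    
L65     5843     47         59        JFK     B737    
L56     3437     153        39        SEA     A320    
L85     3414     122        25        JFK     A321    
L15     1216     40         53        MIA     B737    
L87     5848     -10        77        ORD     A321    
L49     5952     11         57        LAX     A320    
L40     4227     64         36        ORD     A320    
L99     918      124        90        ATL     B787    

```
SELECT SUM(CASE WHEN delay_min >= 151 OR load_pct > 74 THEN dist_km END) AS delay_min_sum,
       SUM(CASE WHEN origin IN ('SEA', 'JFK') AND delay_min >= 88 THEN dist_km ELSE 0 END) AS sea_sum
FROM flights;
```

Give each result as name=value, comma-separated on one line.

delay_min_sum=22079, sea_sum=10441

[delay_min_sum: delay_min >= 151 OR load_pct > 74]
flight=L79: ✓ → 3591
flight=L26: ✓ → 4695
flight=L44: ✓ → 3590
flight=L21: ✗
flight=L65: ✗
flight=L56: ✓ → 3437
flight=L85: ✗
flight=L15: ✗
flight=L87: ✓ → 5848
flight=L49: ✗
flight=L40: ✗
flight=L99: ✓ → 918
delay_min_sum = 3591 + 4695 + 3590 + 3437 + 5848 + 918 = 22079
—
[sea_sum: origin IN ('SEA', 'JFK') AND delay_min >= 88]
flight=L79: ✗
flight=L26: ✗
flight=L44: ✓ → 3590
flight=L21: ✗
flight=L65: ✗
flight=L56: ✓ → 3437
flight=L85: ✓ → 3414
flight=L15: ✗
flight=L87: ✗
flight=L49: ✗
flight=L40: ✗
flight=L99: ✗
sea_sum = 3590 + 3437 + 3414 = 10441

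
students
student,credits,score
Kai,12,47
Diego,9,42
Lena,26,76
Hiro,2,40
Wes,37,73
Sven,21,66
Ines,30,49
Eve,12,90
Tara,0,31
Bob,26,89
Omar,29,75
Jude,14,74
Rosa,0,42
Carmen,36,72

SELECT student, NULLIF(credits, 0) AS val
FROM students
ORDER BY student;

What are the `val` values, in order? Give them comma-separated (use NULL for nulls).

26, 36, 9, 12, 2, 30, 14, 12, 26, 29, NULL, 21, NULL, 37

student=Bob: credits=26 vs 0: differ → 26
student=Carmen: credits=36 vs 0: differ → 36
student=Diego: credits=9 vs 0: differ → 9
student=Eve: credits=12 vs 0: differ → 12
student=Hiro: credits=2 vs 0: differ → 2
student=Ines: credits=30 vs 0: differ → 30
student=Jude: credits=14 vs 0: differ → 14
student=Kai: credits=12 vs 0: differ → 12
student=Lena: credits=26 vs 0: differ → 26
student=Omar: credits=29 vs 0: differ → 29
student=Rosa: credits=0 vs 0: equal → NULL
student=Sven: credits=21 vs 0: differ → 21
student=Tara: credits=0 vs 0: equal → NULL
student=Wes: credits=37 vs 0: differ → 37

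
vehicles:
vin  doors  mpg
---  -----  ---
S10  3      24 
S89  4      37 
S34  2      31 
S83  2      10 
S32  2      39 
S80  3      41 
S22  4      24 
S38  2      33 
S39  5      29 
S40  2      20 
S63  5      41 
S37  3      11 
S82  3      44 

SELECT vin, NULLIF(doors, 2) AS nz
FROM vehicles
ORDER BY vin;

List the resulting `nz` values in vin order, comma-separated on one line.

vin=S10: doors=3 vs 2: differ → 3
vin=S22: doors=4 vs 2: differ → 4
vin=S32: doors=2 vs 2: equal → NULL
vin=S34: doors=2 vs 2: equal → NULL
vin=S37: doors=3 vs 2: differ → 3
vin=S38: doors=2 vs 2: equal → NULL
vin=S39: doors=5 vs 2: differ → 5
vin=S40: doors=2 vs 2: equal → NULL
vin=S63: doors=5 vs 2: differ → 5
vin=S80: doors=3 vs 2: differ → 3
vin=S82: doors=3 vs 2: differ → 3
vin=S83: doors=2 vs 2: equal → NULL
vin=S89: doors=4 vs 2: differ → 4

3, 4, NULL, NULL, 3, NULL, 5, NULL, 5, 3, 3, NULL, 4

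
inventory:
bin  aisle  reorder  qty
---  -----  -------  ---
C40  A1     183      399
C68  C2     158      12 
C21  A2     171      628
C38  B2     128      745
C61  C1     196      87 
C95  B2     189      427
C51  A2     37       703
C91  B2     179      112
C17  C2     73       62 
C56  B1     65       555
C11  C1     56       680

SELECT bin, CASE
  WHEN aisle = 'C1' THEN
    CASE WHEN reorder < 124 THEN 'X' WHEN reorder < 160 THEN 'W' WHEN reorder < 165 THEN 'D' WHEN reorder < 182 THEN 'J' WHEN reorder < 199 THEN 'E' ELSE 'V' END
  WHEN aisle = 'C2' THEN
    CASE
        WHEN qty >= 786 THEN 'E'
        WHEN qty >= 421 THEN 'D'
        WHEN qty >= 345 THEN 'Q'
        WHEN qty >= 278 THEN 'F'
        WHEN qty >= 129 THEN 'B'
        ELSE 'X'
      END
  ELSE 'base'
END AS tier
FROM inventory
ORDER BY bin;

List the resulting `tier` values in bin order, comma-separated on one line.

bin=C11: aisle='C1' → inner[reorder < 124] → X
bin=C17: aisle='C2' → inner[ELSE] → X
bin=C21: aisle='A2' → outer ELSE → base
bin=C38: aisle='B2' → outer ELSE → base
bin=C40: aisle='A1' → outer ELSE → base
bin=C51: aisle='A2' → outer ELSE → base
bin=C56: aisle='B1' → outer ELSE → base
bin=C61: aisle='C1' → inner[reorder < 199] → E
bin=C68: aisle='C2' → inner[ELSE] → X
bin=C91: aisle='B2' → outer ELSE → base
bin=C95: aisle='B2' → outer ELSE → base

X, X, base, base, base, base, base, E, X, base, base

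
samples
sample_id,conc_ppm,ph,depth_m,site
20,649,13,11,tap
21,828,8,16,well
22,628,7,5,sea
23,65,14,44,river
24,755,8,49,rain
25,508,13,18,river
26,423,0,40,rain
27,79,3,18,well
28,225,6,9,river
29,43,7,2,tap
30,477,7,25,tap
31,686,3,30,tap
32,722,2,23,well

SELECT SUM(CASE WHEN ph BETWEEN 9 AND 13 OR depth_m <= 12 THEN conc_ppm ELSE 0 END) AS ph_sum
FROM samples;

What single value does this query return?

2053

sample_id=20: ✓ → 649
sample_id=21: ✗
sample_id=22: ✓ → 628
sample_id=23: ✗
sample_id=24: ✗
sample_id=25: ✓ → 508
sample_id=26: ✗
sample_id=27: ✗
sample_id=28: ✓ → 225
sample_id=29: ✓ → 43
sample_id=30: ✗
sample_id=31: ✗
sample_id=32: ✗
ph_sum = 649 + 628 + 508 + 225 + 43 = 2053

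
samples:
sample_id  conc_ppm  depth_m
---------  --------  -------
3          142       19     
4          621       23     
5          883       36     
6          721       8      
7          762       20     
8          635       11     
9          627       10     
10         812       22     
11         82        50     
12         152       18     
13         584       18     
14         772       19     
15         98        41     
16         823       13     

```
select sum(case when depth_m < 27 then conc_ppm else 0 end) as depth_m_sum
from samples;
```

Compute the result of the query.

6651

sample_id=3: ✓ → 142
sample_id=4: ✓ → 621
sample_id=5: ✗
sample_id=6: ✓ → 721
sample_id=7: ✓ → 762
sample_id=8: ✓ → 635
sample_id=9: ✓ → 627
sample_id=10: ✓ → 812
sample_id=11: ✗
sample_id=12: ✓ → 152
sample_id=13: ✓ → 584
sample_id=14: ✓ → 772
sample_id=15: ✗
sample_id=16: ✓ → 823
depth_m_sum = 142 + 621 + 721 + 762 + 635 + 627 + 812 + 152 + 584 + 772 + 823 = 6651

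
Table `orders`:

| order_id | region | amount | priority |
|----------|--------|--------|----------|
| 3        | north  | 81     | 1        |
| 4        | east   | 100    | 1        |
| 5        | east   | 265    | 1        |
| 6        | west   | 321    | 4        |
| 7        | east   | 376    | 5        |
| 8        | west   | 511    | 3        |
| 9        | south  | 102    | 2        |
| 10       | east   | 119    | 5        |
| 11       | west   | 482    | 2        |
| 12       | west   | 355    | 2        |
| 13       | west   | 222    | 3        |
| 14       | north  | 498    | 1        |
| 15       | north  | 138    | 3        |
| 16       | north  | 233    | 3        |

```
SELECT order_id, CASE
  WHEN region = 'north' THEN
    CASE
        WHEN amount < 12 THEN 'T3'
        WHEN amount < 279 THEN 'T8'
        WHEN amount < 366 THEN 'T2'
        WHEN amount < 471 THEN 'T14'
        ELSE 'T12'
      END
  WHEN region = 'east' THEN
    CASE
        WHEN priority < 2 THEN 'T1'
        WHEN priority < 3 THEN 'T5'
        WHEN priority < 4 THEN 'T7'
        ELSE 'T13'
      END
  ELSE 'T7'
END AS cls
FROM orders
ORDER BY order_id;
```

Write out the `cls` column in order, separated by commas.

T8, T1, T1, T7, T13, T7, T7, T13, T7, T7, T7, T12, T8, T8

order_id=3: region='north' → inner[amount < 279] → T8
order_id=4: region='east' → inner[priority < 2] → T1
order_id=5: region='east' → inner[priority < 2] → T1
order_id=6: region='west' → outer ELSE → T7
order_id=7: region='east' → inner[ELSE] → T13
order_id=8: region='west' → outer ELSE → T7
order_id=9: region='south' → outer ELSE → T7
order_id=10: region='east' → inner[ELSE] → T13
order_id=11: region='west' → outer ELSE → T7
order_id=12: region='west' → outer ELSE → T7
order_id=13: region='west' → outer ELSE → T7
order_id=14: region='north' → inner[ELSE] → T12
order_id=15: region='north' → inner[amount < 279] → T8
order_id=16: region='north' → inner[amount < 279] → T8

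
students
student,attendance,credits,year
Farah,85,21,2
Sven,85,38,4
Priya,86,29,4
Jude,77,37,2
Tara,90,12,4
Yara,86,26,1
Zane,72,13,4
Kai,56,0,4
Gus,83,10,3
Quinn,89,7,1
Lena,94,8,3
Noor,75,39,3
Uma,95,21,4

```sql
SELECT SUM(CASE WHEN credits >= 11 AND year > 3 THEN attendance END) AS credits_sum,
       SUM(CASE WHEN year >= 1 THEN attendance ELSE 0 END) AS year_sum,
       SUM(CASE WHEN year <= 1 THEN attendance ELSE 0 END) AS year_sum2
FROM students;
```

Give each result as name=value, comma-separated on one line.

credits_sum=428, year_sum=1073, year_sum2=175

[credits_sum: credits >= 11 AND year > 3]
student=Farah: ✗
student=Sven: ✓ → 85
student=Priya: ✓ → 86
student=Jude: ✗
student=Tara: ✓ → 90
student=Yara: ✗
student=Zane: ✓ → 72
student=Kai: ✗
student=Gus: ✗
student=Quinn: ✗
student=Lena: ✗
student=Noor: ✗
student=Uma: ✓ → 95
credits_sum = 85 + 86 + 90 + 72 + 95 = 428
—
[year_sum: year >= 1]
student=Farah: ✓ → 85
student=Sven: ✓ → 85
student=Priya: ✓ → 86
student=Jude: ✓ → 77
student=Tara: ✓ → 90
student=Yara: ✓ → 86
student=Zane: ✓ → 72
student=Kai: ✓ → 56
student=Gus: ✓ → 83
student=Quinn: ✓ → 89
student=Lena: ✓ → 94
student=Noor: ✓ → 75
student=Uma: ✓ → 95
year_sum = 85 + 85 + 86 + 77 + 90 + 86 + 72 + 56 + 83 + 89 + 94 + 75 + 95 = 1073
—
[year_sum2: year <= 1]
student=Farah: ✗
student=Sven: ✗
student=Priya: ✗
student=Jude: ✗
student=Tara: ✗
student=Yara: ✓ → 86
student=Zane: ✗
student=Kai: ✗
student=Gus: ✗
student=Quinn: ✓ → 89
student=Lena: ✗
student=Noor: ✗
student=Uma: ✗
year_sum2 = 86 + 89 = 175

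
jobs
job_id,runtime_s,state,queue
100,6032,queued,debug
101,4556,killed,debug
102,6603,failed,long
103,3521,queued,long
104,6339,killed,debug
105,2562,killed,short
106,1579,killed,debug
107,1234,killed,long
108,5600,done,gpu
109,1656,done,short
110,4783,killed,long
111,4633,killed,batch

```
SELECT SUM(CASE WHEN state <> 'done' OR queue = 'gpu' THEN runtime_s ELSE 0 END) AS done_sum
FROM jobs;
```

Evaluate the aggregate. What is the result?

47442

job_id=100: ✓ → 6032
job_id=101: ✓ → 4556
job_id=102: ✓ → 6603
job_id=103: ✓ → 3521
job_id=104: ✓ → 6339
job_id=105: ✓ → 2562
job_id=106: ✓ → 1579
job_id=107: ✓ → 1234
job_id=108: ✓ → 5600
job_id=109: ✗
job_id=110: ✓ → 4783
job_id=111: ✓ → 4633
done_sum = 6032 + 4556 + 6603 + 3521 + 6339 + 2562 + 1579 + 1234 + 5600 + 4783 + 4633 = 47442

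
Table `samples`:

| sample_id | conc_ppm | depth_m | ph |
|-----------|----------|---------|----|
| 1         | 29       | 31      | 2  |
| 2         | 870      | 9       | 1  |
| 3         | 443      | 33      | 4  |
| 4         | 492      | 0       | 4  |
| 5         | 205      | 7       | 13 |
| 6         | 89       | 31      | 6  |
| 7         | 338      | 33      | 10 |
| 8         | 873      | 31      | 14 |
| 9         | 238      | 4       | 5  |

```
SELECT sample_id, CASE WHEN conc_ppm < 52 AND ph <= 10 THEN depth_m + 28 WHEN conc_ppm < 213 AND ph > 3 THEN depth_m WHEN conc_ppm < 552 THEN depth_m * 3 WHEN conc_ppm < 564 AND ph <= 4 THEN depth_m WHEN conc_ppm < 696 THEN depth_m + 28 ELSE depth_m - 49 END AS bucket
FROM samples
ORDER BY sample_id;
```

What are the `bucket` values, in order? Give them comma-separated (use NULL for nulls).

sample_id=1: conc_ppm < 52 AND ph <= 10 → 59
sample_id=2: ELSE → -40
sample_id=3: conc_ppm < 552 → 99
sample_id=4: conc_ppm < 552 → 0
sample_id=5: conc_ppm < 213 AND ph > 3 → 7
sample_id=6: conc_ppm < 213 AND ph > 3 → 31
sample_id=7: conc_ppm < 552 → 99
sample_id=8: ELSE → -18
sample_id=9: conc_ppm < 552 → 12

59, -40, 99, 0, 7, 31, 99, -18, 12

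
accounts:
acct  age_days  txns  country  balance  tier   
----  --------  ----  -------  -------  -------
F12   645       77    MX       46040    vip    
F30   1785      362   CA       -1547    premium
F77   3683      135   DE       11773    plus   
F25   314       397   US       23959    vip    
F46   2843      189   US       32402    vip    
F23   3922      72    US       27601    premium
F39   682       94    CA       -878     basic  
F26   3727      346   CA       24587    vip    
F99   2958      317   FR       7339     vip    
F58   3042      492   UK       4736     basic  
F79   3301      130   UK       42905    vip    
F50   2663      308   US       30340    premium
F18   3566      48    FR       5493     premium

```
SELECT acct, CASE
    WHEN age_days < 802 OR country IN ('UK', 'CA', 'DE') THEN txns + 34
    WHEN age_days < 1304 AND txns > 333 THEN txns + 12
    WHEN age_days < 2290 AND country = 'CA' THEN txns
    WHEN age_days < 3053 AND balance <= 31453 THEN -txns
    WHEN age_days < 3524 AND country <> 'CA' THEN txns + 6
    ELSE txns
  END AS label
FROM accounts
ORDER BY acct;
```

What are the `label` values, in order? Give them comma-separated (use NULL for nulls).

acct=F12: age_days < 802 OR country IN ('UK', 'CA', 'DE') → 111
acct=F18: ELSE → 48
acct=F23: ELSE → 72
acct=F25: age_days < 802 OR country IN ('UK', 'CA', 'DE') → 431
acct=F26: age_days < 802 OR country IN ('UK', 'CA', 'DE') → 380
acct=F30: age_days < 802 OR country IN ('UK', 'CA', 'DE') → 396
acct=F39: age_days < 802 OR country IN ('UK', 'CA', 'DE') → 128
acct=F46: age_days < 3524 AND country <> 'CA' → 195
acct=F50: age_days < 3053 AND balance <= 31453 → -308
acct=F58: age_days < 802 OR country IN ('UK', 'CA', 'DE') → 526
acct=F77: age_days < 802 OR country IN ('UK', 'CA', 'DE') → 169
acct=F79: age_days < 802 OR country IN ('UK', 'CA', 'DE') → 164
acct=F99: age_days < 3053 AND balance <= 31453 → -317

111, 48, 72, 431, 380, 396, 128, 195, -308, 526, 169, 164, -317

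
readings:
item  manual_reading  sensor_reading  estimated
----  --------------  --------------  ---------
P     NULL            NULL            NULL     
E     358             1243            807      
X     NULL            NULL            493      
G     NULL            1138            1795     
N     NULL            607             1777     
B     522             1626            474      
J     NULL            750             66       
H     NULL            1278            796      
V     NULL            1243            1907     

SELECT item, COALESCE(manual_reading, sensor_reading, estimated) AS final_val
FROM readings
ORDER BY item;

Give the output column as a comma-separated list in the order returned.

522, 358, 1138, 1278, 750, 607, NULL, 1243, 493

item=B: manual_reading=522 → 522
item=E: manual_reading=358 → 358
item=G: manual_reading=NULL, sensor_reading=1138 → 1138
item=H: manual_reading=NULL, sensor_reading=1278 → 1278
item=J: manual_reading=NULL, sensor_reading=750 → 750
item=N: manual_reading=NULL, sensor_reading=607 → 607
item=P: manual_reading=NULL, sensor_reading=NULL, estimated=NULL (all NULL) → NULL
item=V: manual_reading=NULL, sensor_reading=1243 → 1243
item=X: manual_reading=NULL, sensor_reading=NULL, estimated=493 → 493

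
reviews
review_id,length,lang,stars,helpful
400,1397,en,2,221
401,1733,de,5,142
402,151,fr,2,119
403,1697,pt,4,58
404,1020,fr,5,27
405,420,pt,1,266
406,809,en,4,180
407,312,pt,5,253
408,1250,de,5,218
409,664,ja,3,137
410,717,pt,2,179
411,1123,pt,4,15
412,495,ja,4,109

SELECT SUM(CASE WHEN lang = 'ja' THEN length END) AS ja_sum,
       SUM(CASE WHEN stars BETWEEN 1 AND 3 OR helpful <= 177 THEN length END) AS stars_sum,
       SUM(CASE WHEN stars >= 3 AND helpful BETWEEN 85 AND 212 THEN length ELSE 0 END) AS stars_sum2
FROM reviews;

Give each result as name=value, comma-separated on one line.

ja_sum=1159, stars_sum=9417, stars_sum2=3701

[ja_sum: lang = 'ja']
review_id=400: ✗
review_id=401: ✗
review_id=402: ✗
review_id=403: ✗
review_id=404: ✗
review_id=405: ✗
review_id=406: ✗
review_id=407: ✗
review_id=408: ✗
review_id=409: ✓ → 664
review_id=410: ✗
review_id=411: ✗
review_id=412: ✓ → 495
ja_sum = 664 + 495 = 1159
—
[stars_sum: stars BETWEEN 1 AND 3 OR helpful <= 177]
review_id=400: ✓ → 1397
review_id=401: ✓ → 1733
review_id=402: ✓ → 151
review_id=403: ✓ → 1697
review_id=404: ✓ → 1020
review_id=405: ✓ → 420
review_id=406: ✗
review_id=407: ✗
review_id=408: ✗
review_id=409: ✓ → 664
review_id=410: ✓ → 717
review_id=411: ✓ → 1123
review_id=412: ✓ → 495
stars_sum = 1397 + 1733 + 151 + 1697 + 1020 + 420 + 664 + 717 + 1123 + 495 = 9417
—
[stars_sum2: stars >= 3 AND helpful BETWEEN 85 AND 212]
review_id=400: ✗
review_id=401: ✓ → 1733
review_id=402: ✗
review_id=403: ✗
review_id=404: ✗
review_id=405: ✗
review_id=406: ✓ → 809
review_id=407: ✗
review_id=408: ✗
review_id=409: ✓ → 664
review_id=410: ✗
review_id=411: ✗
review_id=412: ✓ → 495
stars_sum2 = 1733 + 809 + 664 + 495 = 3701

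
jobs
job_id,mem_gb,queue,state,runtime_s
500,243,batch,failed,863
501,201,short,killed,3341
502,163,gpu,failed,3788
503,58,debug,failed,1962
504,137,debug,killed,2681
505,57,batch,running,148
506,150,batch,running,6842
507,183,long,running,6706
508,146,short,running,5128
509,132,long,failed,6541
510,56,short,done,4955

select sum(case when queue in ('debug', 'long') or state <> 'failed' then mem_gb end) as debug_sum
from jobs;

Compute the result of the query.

1120

job_id=500: ✗
job_id=501: ✓ → 201
job_id=502: ✗
job_id=503: ✓ → 58
job_id=504: ✓ → 137
job_id=505: ✓ → 57
job_id=506: ✓ → 150
job_id=507: ✓ → 183
job_id=508: ✓ → 146
job_id=509: ✓ → 132
job_id=510: ✓ → 56
debug_sum = 201 + 58 + 137 + 57 + 150 + 183 + 146 + 132 + 56 = 1120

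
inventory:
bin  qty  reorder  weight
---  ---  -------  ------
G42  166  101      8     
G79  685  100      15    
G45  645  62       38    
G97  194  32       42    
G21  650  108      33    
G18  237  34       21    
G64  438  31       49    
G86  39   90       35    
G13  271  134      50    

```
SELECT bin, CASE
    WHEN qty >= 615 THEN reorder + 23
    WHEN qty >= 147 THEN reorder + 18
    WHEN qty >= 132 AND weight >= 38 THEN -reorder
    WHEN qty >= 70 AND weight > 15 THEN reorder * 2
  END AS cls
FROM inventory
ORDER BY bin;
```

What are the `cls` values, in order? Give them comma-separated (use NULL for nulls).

152, 52, 131, 119, 85, 49, 123, NULL, 50

bin=G13: qty >= 147 → 152
bin=G18: qty >= 147 → 52
bin=G21: qty >= 615 → 131
bin=G42: qty >= 147 → 119
bin=G45: qty >= 615 → 85
bin=G64: qty >= 147 → 49
bin=G79: qty >= 615 → 123
bin=G86: (no match → NULL) → NULL
bin=G97: qty >= 147 → 50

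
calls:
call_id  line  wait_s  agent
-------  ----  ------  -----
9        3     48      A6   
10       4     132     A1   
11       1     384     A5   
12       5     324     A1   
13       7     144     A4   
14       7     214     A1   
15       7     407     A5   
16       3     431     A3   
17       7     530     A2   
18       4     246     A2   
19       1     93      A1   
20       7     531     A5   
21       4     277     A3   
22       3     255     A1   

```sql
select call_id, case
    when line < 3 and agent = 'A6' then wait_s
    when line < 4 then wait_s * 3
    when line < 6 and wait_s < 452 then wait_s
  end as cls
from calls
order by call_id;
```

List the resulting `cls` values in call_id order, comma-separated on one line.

call_id=9: line < 4 → 144
call_id=10: line < 6 and wait_s < 452 → 132
call_id=11: line < 4 → 1152
call_id=12: line < 6 and wait_s < 452 → 324
call_id=13: (no match → NULL) → NULL
call_id=14: (no match → NULL) → NULL
call_id=15: (no match → NULL) → NULL
call_id=16: line < 4 → 1293
call_id=17: (no match → NULL) → NULL
call_id=18: line < 6 and wait_s < 452 → 246
call_id=19: line < 4 → 279
call_id=20: (no match → NULL) → NULL
call_id=21: line < 6 and wait_s < 452 → 277
call_id=22: line < 4 → 765

144, 132, 1152, 324, NULL, NULL, NULL, 1293, NULL, 246, 279, NULL, 277, 765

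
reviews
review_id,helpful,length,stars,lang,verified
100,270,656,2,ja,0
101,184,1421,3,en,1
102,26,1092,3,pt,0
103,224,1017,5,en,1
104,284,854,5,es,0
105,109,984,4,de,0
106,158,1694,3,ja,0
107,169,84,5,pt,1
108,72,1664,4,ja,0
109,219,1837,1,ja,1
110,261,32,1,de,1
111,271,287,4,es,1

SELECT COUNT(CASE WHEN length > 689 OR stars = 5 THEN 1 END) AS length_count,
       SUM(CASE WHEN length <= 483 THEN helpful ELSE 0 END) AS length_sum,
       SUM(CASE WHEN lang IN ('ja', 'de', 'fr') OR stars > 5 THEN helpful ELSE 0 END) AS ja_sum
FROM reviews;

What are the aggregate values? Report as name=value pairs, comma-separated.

length_count=9, length_sum=701, ja_sum=1089

[length_count: length > 689 OR stars = 5]
review_id=100: ✗
review_id=101: ✓ → 1
review_id=102: ✓ → 1
review_id=103: ✓ → 1
review_id=104: ✓ → 1
review_id=105: ✓ → 1
review_id=106: ✓ → 1
review_id=107: ✓ → 1
review_id=108: ✓ → 1
review_id=109: ✓ → 1
review_id=110: ✗
review_id=111: ✗
length_count = COUNT(1, 1, 1, 1, 1, 1, 1, 1, 1) = 9
—
[length_sum: length <= 483]
review_id=100: ✗
review_id=101: ✗
review_id=102: ✗
review_id=103: ✗
review_id=104: ✗
review_id=105: ✗
review_id=106: ✗
review_id=107: ✓ → 169
review_id=108: ✗
review_id=109: ✗
review_id=110: ✓ → 261
review_id=111: ✓ → 271
length_sum = 169 + 261 + 271 = 701
—
[ja_sum: lang IN ('ja', 'de', 'fr') OR stars > 5]
review_id=100: ✓ → 270
review_id=101: ✗
review_id=102: ✗
review_id=103: ✗
review_id=104: ✗
review_id=105: ✓ → 109
review_id=106: ✓ → 158
review_id=107: ✗
review_id=108: ✓ → 72
review_id=109: ✓ → 219
review_id=110: ✓ → 261
review_id=111: ✗
ja_sum = 270 + 109 + 158 + 72 + 219 + 261 = 1089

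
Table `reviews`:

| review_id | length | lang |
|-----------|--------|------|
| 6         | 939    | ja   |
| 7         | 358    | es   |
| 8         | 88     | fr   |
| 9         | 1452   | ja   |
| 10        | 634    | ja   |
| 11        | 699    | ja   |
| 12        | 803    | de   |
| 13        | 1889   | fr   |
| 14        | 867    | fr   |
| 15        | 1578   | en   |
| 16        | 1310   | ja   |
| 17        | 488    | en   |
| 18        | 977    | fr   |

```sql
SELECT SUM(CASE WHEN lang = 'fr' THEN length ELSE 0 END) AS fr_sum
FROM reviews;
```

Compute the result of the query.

review_id=6: ✗
review_id=7: ✗
review_id=8: ✓ → 88
review_id=9: ✗
review_id=10: ✗
review_id=11: ✗
review_id=12: ✗
review_id=13: ✓ → 1889
review_id=14: ✓ → 867
review_id=15: ✗
review_id=16: ✗
review_id=17: ✗
review_id=18: ✓ → 977
fr_sum = 88 + 1889 + 867 + 977 = 3821

3821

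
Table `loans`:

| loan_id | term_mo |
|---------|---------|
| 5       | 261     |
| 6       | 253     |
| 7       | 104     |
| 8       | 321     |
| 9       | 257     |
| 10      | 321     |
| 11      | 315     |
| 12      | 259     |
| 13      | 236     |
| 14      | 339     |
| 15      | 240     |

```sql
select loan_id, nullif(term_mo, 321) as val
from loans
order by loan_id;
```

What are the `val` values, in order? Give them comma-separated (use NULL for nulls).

261, 253, 104, NULL, 257, NULL, 315, 259, 236, 339, 240

loan_id=5: term_mo=261 vs 321: differ → 261
loan_id=6: term_mo=253 vs 321: differ → 253
loan_id=7: term_mo=104 vs 321: differ → 104
loan_id=8: term_mo=321 vs 321: equal → NULL
loan_id=9: term_mo=257 vs 321: differ → 257
loan_id=10: term_mo=321 vs 321: equal → NULL
loan_id=11: term_mo=315 vs 321: differ → 315
loan_id=12: term_mo=259 vs 321: differ → 259
loan_id=13: term_mo=236 vs 321: differ → 236
loan_id=14: term_mo=339 vs 321: differ → 339
loan_id=15: term_mo=240 vs 321: differ → 240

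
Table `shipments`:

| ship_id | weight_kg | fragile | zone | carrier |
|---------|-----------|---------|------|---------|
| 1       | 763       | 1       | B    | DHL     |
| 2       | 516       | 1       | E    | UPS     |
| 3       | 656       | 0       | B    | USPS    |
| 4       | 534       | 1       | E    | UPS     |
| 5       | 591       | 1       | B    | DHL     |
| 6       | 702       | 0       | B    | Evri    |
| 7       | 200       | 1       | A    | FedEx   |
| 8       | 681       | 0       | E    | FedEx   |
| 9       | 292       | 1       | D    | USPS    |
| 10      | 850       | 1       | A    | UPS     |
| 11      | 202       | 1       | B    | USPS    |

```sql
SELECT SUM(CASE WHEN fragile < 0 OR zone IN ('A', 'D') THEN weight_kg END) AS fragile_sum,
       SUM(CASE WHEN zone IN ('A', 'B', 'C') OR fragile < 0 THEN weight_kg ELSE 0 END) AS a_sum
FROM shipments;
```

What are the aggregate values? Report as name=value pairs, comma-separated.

[fragile_sum: fragile < 0 OR zone IN ('A', 'D')]
ship_id=1: ✗
ship_id=2: ✗
ship_id=3: ✗
ship_id=4: ✗
ship_id=5: ✗
ship_id=6: ✗
ship_id=7: ✓ → 200
ship_id=8: ✗
ship_id=9: ✓ → 292
ship_id=10: ✓ → 850
ship_id=11: ✗
fragile_sum = 200 + 292 + 850 = 1342
—
[a_sum: zone IN ('A', 'B', 'C') OR fragile < 0]
ship_id=1: ✓ → 763
ship_id=2: ✗
ship_id=3: ✓ → 656
ship_id=4: ✗
ship_id=5: ✓ → 591
ship_id=6: ✓ → 702
ship_id=7: ✓ → 200
ship_id=8: ✗
ship_id=9: ✗
ship_id=10: ✓ → 850
ship_id=11: ✓ → 202
a_sum = 763 + 656 + 591 + 702 + 200 + 850 + 202 = 3964

fragile_sum=1342, a_sum=3964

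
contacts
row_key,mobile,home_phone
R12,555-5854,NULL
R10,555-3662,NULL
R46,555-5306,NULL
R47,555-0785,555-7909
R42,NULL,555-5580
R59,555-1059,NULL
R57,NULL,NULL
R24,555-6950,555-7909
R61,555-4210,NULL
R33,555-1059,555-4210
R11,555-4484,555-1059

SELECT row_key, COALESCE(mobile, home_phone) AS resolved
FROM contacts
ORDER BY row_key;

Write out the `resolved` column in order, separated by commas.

row_key=R10: mobile=555-3662 → 555-3662
row_key=R11: mobile=555-4484 → 555-4484
row_key=R12: mobile=555-5854 → 555-5854
row_key=R24: mobile=555-6950 → 555-6950
row_key=R33: mobile=555-1059 → 555-1059
row_key=R42: mobile=NULL, home_phone=555-5580 → 555-5580
row_key=R46: mobile=555-5306 → 555-5306
row_key=R47: mobile=555-0785 → 555-0785
row_key=R57: mobile=NULL, home_phone=NULL (all NULL) → NULL
row_key=R59: mobile=555-1059 → 555-1059
row_key=R61: mobile=555-4210 → 555-4210

555-3662, 555-4484, 555-5854, 555-6950, 555-1059, 555-5580, 555-5306, 555-0785, NULL, 555-1059, 555-4210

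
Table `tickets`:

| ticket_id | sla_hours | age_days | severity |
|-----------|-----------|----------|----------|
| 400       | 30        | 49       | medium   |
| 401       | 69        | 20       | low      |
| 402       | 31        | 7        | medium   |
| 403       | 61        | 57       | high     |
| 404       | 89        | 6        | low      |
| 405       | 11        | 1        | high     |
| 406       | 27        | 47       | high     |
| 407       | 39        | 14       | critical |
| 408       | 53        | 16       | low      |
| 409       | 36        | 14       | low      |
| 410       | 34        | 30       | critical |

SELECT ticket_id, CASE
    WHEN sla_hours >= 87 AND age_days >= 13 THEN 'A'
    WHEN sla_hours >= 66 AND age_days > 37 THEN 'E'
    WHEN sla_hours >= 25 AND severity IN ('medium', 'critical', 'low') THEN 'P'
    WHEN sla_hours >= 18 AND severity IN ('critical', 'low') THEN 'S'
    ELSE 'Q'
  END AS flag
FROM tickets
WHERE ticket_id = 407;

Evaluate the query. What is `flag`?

ticket_id = 407: sla_hours=39, age_days=14, severity=critical.
sla_hours >= 87 AND age_days >= 13 → false
sla_hours >= 66 AND age_days > 37 → false
sla_hours >= 25 AND severity IN ('medium', 'critical', 'low') → true → P

P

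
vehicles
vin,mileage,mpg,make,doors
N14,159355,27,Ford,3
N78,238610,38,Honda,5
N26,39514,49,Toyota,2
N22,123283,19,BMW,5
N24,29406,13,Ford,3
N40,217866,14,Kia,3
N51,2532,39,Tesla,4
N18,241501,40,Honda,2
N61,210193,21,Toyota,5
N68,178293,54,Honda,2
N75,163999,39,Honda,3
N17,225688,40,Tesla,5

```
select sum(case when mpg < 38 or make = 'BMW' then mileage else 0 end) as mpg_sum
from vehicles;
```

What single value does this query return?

vin=N14: ✓ → 159355
vin=N78: ✗
vin=N26: ✗
vin=N22: ✓ → 123283
vin=N24: ✓ → 29406
vin=N40: ✓ → 217866
vin=N51: ✗
vin=N18: ✗
vin=N61: ✓ → 210193
vin=N68: ✗
vin=N75: ✗
vin=N17: ✗
mpg_sum = 159355 + 123283 + 29406 + 217866 + 210193 = 740103

740103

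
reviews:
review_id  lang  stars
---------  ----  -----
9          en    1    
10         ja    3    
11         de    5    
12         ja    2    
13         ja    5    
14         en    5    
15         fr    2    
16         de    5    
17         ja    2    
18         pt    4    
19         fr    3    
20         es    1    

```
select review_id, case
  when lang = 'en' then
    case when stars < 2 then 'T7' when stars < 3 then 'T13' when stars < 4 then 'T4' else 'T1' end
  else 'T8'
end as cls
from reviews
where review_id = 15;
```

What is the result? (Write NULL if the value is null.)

review_id = 15: lang=fr, stars=2.
lang='fr' → outer ELSE → T8

T8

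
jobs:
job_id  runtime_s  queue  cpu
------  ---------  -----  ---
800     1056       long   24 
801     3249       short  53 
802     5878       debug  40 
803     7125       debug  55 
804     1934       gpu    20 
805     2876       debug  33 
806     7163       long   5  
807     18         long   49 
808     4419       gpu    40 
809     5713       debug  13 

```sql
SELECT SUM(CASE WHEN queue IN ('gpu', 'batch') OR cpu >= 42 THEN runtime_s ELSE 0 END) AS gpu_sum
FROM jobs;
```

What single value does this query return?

16745

job_id=800: ✗
job_id=801: ✓ → 3249
job_id=802: ✗
job_id=803: ✓ → 7125
job_id=804: ✓ → 1934
job_id=805: ✗
job_id=806: ✗
job_id=807: ✓ → 18
job_id=808: ✓ → 4419
job_id=809: ✗
gpu_sum = 3249 + 7125 + 1934 + 18 + 4419 = 16745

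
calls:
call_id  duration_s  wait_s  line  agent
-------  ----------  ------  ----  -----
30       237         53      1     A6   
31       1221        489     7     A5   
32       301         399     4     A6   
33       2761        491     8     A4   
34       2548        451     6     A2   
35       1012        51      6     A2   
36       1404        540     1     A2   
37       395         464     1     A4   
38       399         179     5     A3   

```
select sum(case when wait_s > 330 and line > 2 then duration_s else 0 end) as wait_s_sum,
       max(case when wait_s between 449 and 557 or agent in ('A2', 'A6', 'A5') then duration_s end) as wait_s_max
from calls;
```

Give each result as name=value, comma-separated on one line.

[wait_s_sum: wait_s > 330 and line > 2]
call_id=30: ✗
call_id=31: ✓ → 1221
call_id=32: ✓ → 301
call_id=33: ✓ → 2761
call_id=34: ✓ → 2548
call_id=35: ✗
call_id=36: ✗
call_id=37: ✗
call_id=38: ✗
wait_s_sum = 1221 + 301 + 2761 + 2548 = 6831
—
[wait_s_max: wait_s between 449 and 557 or agent in ('A2', 'A6', 'A5')]
call_id=30: ✓ → 237
call_id=31: ✓ → 1221
call_id=32: ✓ → 301
call_id=33: ✓ → 2761
call_id=34: ✓ → 2548
call_id=35: ✓ → 1012
call_id=36: ✓ → 1404
call_id=37: ✓ → 395
call_id=38: ✗
wait_s_max = MAX(237, 1221, 301, 2761, 2548, 1012, 1404, 395) = 2761

wait_s_sum=6831, wait_s_max=2761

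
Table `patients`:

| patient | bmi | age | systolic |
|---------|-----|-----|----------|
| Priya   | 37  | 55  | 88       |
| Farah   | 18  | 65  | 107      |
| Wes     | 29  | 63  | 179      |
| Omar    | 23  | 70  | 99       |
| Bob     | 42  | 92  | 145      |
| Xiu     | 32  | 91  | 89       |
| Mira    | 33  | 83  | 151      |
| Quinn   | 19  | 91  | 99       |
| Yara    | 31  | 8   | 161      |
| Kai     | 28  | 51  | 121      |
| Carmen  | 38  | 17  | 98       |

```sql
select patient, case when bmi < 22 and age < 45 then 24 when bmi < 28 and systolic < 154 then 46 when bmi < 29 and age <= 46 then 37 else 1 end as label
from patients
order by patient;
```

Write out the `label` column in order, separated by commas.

1, 1, 46, 1, 1, 46, 1, 46, 1, 1, 1

patient=Bob: ELSE → 1
patient=Carmen: ELSE → 1
patient=Farah: bmi < 28 and systolic < 154 → 46
patient=Kai: ELSE → 1
patient=Mira: ELSE → 1
patient=Omar: bmi < 28 and systolic < 154 → 46
patient=Priya: ELSE → 1
patient=Quinn: bmi < 28 and systolic < 154 → 46
patient=Wes: ELSE → 1
patient=Xiu: ELSE → 1
patient=Yara: ELSE → 1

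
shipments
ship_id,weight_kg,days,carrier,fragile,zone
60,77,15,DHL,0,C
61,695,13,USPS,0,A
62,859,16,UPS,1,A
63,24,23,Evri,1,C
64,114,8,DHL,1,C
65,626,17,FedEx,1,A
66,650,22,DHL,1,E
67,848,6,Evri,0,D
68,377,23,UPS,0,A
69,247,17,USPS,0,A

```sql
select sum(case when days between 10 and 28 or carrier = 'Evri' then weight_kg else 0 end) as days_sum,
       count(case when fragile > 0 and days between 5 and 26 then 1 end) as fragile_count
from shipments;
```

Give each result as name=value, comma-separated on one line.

days_sum=4403, fragile_count=5

[days_sum: days between 10 and 28 or carrier = 'Evri']
ship_id=60: ✓ → 77
ship_id=61: ✓ → 695
ship_id=62: ✓ → 859
ship_id=63: ✓ → 24
ship_id=64: ✗
ship_id=65: ✓ → 626
ship_id=66: ✓ → 650
ship_id=67: ✓ → 848
ship_id=68: ✓ → 377
ship_id=69: ✓ → 247
days_sum = 77 + 695 + 859 + 24 + 626 + 650 + 848 + 377 + 247 = 4403
—
[fragile_count: fragile > 0 and days between 5 and 26]
ship_id=60: ✗
ship_id=61: ✗
ship_id=62: ✓ → 1
ship_id=63: ✓ → 1
ship_id=64: ✓ → 1
ship_id=65: ✓ → 1
ship_id=66: ✓ → 1
ship_id=67: ✗
ship_id=68: ✗
ship_id=69: ✗
fragile_count = COUNT(1, 1, 1, 1, 1) = 5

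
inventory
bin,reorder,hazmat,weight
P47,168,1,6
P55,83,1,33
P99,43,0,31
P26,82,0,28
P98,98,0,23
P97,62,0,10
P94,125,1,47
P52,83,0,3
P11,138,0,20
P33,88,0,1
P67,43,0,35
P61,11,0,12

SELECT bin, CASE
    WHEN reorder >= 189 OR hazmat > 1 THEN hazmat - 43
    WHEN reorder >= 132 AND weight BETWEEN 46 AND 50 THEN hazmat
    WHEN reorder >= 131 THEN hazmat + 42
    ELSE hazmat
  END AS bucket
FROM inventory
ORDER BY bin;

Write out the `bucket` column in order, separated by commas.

42, 0, 0, 43, 0, 1, 0, 0, 1, 0, 0, 0

bin=P11: reorder >= 131 → 42
bin=P26: ELSE → 0
bin=P33: ELSE → 0
bin=P47: reorder >= 131 → 43
bin=P52: ELSE → 0
bin=P55: ELSE → 1
bin=P61: ELSE → 0
bin=P67: ELSE → 0
bin=P94: ELSE → 1
bin=P97: ELSE → 0
bin=P98: ELSE → 0
bin=P99: ELSE → 0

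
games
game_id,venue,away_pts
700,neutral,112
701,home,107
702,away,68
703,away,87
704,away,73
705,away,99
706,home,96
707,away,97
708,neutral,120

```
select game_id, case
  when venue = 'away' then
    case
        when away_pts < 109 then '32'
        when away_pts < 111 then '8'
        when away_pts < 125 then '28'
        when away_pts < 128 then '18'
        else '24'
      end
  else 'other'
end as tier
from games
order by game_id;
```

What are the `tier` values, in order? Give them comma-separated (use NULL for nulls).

other, other, 32, 32, 32, 32, other, 32, other

game_id=700: venue='neutral' → outer ELSE → other
game_id=701: venue='home' → outer ELSE → other
game_id=702: venue='away' → inner[away_pts < 109] → 32
game_id=703: venue='away' → inner[away_pts < 109] → 32
game_id=704: venue='away' → inner[away_pts < 109] → 32
game_id=705: venue='away' → inner[away_pts < 109] → 32
game_id=706: venue='home' → outer ELSE → other
game_id=707: venue='away' → inner[away_pts < 109] → 32
game_id=708: venue='neutral' → outer ELSE → other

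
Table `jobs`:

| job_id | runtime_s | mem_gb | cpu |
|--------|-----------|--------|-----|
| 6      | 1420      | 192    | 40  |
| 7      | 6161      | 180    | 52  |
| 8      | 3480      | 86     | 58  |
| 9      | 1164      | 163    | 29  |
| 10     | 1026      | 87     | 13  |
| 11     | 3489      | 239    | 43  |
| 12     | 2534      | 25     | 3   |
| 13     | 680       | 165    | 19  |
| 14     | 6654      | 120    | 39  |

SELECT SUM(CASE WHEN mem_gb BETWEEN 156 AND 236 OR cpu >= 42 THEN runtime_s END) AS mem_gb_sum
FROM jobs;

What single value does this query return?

16394

job_id=6: ✓ → 1420
job_id=7: ✓ → 6161
job_id=8: ✓ → 3480
job_id=9: ✓ → 1164
job_id=10: ✗
job_id=11: ✓ → 3489
job_id=12: ✗
job_id=13: ✓ → 680
job_id=14: ✗
mem_gb_sum = 1420 + 6161 + 3480 + 1164 + 3489 + 680 = 16394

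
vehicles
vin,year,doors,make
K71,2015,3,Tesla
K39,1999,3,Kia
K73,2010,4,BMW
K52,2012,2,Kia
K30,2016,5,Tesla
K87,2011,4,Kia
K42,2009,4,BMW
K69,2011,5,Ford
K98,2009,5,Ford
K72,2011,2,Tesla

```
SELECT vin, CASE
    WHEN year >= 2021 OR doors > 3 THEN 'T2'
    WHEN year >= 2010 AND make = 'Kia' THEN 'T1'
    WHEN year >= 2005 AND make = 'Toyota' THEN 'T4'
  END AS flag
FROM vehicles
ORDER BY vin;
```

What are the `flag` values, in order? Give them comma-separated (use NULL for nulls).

vin=K30: year >= 2021 OR doors > 3 → T2
vin=K39: (no match → NULL) → NULL
vin=K42: year >= 2021 OR doors > 3 → T2
vin=K52: year >= 2010 AND make = 'Kia' → T1
vin=K69: year >= 2021 OR doors > 3 → T2
vin=K71: (no match → NULL) → NULL
vin=K72: (no match → NULL) → NULL
vin=K73: year >= 2021 OR doors > 3 → T2
vin=K87: year >= 2021 OR doors > 3 → T2
vin=K98: year >= 2021 OR doors > 3 → T2

T2, NULL, T2, T1, T2, NULL, NULL, T2, T2, T2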